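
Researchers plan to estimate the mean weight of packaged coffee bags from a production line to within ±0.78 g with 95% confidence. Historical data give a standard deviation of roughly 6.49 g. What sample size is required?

For a mean, the margin of error is E = z·σ/√n, so n = (zσ/E)².
At 95% confidence, z = 1.960.
n = (1.960 × 6.49 / 0.78)² = 265.96
Round up: n = 266.

266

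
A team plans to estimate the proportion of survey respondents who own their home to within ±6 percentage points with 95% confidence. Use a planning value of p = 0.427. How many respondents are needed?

For a proportion with margin E = 0.06 at 95% confidence, z = 1.960.
n = p̂(1−p̂)(z/E)² = 0.427 × 0.573 × (1.960/0.06)² = 261.09
Round up: n = 262.

262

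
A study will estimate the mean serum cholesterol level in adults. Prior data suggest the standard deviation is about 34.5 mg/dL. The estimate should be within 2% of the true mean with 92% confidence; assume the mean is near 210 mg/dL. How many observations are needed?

For a mean, the margin of error is E = z·σ/√n, so n = (zσ/E)².
At 92% confidence, z = 1.751.
E = 2% of 210 = 4.2 mg/dL.
n = (1.751 × 34.5 / 4.2)² = 206.88
Round up: n = 207.

207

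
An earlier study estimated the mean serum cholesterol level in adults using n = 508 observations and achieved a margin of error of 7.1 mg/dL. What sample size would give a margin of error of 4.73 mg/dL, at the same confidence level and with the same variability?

1145

Margin of error scales as 1/√n, so n₂ = n₁·(E₁/E₂)².
n₂ = 508 × (7.1/4.73)² = 508 × 2.253 = 1144.52
Round up: n₂ = 1145.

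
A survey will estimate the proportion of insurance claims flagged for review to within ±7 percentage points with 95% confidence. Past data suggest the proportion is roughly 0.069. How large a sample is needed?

n = 51

For a proportion with margin E = 0.07 at 95% confidence, z = 1.960.
n = p̂(1−p̂)(z/E)² = 0.069 × 0.931 × (1.960/0.07)² = 50.36
Round up: n = 51.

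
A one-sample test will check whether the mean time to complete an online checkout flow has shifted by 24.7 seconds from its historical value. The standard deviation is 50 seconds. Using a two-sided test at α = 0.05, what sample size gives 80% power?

33

For a one-sample z-test, n = ((z_{α/2} + z_β)·σ/δ)².
z_{α/2} = 1.960 (two-sided α = 0.05); z_β = 0.842 (power 80% → β = 0.2).
n = (2.802 × 50 / 24.7)² = 32.17
Round up: n = 33.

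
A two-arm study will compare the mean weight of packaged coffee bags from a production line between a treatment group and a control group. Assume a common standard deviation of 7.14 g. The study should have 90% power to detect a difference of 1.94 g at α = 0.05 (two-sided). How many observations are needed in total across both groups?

570 total

For two equal groups, n per group = 2·((z_{α/2} + z_β)·σ/δ)².
z_{α/2} = 1.960; z_β = 1.282 (power 90%).
n = 2 × (3.242 × 7.14 / 1.94)² = 2 × 142.37 = 284.74
Round up: n = 285 per group.
Total across both groups: 2 × 285 = 570.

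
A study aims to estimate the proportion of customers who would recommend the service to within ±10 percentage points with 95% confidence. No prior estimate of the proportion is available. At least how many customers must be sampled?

97

For a proportion with margin E = 0.1 at 95% confidence, z = 1.960.
With no prior estimate, use p = 0.5, which maximizes p(1−p) at 0.25.
n = 0.25 × (z/E)² = 0.25 × (1.960/0.1)² = 96.04
Round up: n = 97.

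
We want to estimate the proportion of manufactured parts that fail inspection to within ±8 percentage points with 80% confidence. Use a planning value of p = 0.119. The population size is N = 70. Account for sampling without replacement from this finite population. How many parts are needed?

n = 20

For a proportion with margin E = 0.08 at 80% confidence, z = 1.282.
n = p̂(1−p̂)(z/E)² = 0.119 × 0.881 × (1.282/0.08)² = 26.92 — call this n₀.
Finite-population correction with N = 70: n = n₀ / (1 + (n₀−1)/N) = 26.92 / 1.37 = 19.65
Round up: n = 20.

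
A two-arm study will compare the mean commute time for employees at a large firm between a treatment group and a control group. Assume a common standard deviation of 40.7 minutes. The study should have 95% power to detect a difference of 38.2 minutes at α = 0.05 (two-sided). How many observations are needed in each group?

For two equal groups, n per group = 2·((z_{α/2} + z_β)·σ/δ)².
z_{α/2} = 1.960; z_β = 1.645 (power 95%).
n = 2 × (3.605 × 40.7 / 38.2)² = 2 × 14.75 = 29.50
Round up: n = 30 per group.

30 per group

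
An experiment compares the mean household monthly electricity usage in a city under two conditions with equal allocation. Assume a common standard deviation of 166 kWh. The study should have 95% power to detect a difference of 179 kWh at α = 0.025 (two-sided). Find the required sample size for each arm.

26 per group

For two equal groups, n per group = 2·((z_{α/2} + z_β)·σ/δ)².
z_{α/2} = 2.241; z_β = 1.645 (power 95%).
n = 2 × (3.886 × 166 / 179)² = 2 × 12.99 = 25.98
Round up: n = 26 per group.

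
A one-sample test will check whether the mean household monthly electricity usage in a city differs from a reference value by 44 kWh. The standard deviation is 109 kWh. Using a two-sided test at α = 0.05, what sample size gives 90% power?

65

For a one-sample z-test, n = ((z_{α/2} + z_β)·σ/δ)².
z_{α/2} = 1.960 (two-sided α = 0.05); z_β = 1.282 (power 90% → β = 0.1).
n = (3.242 × 109 / 44)² = 64.50
Round up: n = 65.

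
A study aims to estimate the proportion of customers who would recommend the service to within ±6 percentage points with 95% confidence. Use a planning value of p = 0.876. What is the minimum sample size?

For a proportion with margin E = 0.06 at 95% confidence, z = 1.960.
n = p̂(1−p̂)(z/E)² = 0.876 × 0.124 × (1.960/0.06)² = 115.91
Round up: n = 116.

116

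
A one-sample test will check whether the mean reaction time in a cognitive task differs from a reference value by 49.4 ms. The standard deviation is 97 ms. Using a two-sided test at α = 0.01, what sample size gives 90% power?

For a one-sample z-test, n = ((z_{α/2} + z_β)·σ/δ)².
z_{α/2} = 2.576 (two-sided α = 0.01); z_β = 1.282 (power 90% → β = 0.1).
n = (3.858 × 97 / 49.4)² = 57.39
Round up: n = 58.

58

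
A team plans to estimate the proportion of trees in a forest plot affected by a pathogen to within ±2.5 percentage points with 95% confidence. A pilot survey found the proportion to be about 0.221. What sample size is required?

For a proportion with margin E = 0.025 at 95% confidence, z = 1.960.
n = p̂(1−p̂)(z/E)² = 0.221 × 0.779 × (1.960/0.025)² = 1058.19
Round up: n = 1059.

1059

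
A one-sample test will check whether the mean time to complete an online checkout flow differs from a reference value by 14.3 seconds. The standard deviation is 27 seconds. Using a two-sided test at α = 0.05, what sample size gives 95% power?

For a one-sample z-test, n = ((z_{α/2} + z_β)·σ/δ)².
z_{α/2} = 1.960 (two-sided α = 0.05); z_β = 1.645 (power 95% → β = 0.05).
n = (3.605 × 27 / 14.3)² = 46.33
Round up: n = 47.

47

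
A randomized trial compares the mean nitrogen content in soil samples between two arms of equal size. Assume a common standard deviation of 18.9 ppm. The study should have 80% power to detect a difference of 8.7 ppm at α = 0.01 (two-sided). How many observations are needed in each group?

For two equal groups, n per group = 2·((z_{α/2} + z_β)·σ/δ)².
z_{α/2} = 2.576; z_β = 0.842 (power 80%).
n = 2 × (3.418 × 18.9 / 8.7)² = 2 × 55.14 = 110.28
Round up: n = 111 per group.

111 per group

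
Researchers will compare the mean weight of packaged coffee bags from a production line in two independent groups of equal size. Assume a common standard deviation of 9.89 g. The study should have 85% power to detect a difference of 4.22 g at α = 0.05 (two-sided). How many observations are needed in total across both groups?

For two equal groups, n per group = 2·((z_{α/2} + z_β)·σ/δ)².
z_{α/2} = 1.960; z_β = 1.036 (power 85%).
n = 2 × (2.996 × 9.89 / 4.22)² = 2 × 49.30 = 98.60
Round up: n = 99 per group.
Total across both groups: 2 × 99 = 198.

198 total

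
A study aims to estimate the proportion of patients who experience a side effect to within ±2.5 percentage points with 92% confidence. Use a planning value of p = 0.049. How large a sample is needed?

For a proportion with margin E = 0.025 at 92% confidence, z = 1.751.
n = p̂(1−p̂)(z/E)² = 0.049 × 0.951 × (1.751/0.025)² = 228.60
Round up: n = 229.

n = 229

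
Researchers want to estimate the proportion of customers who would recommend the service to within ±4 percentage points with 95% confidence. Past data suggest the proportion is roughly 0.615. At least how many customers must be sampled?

n = 569

For a proportion with margin E = 0.04 at 95% confidence, z = 1.960.
n = p̂(1−p̂)(z/E)² = 0.615 × 0.385 × (1.960/0.04)² = 568.50
Round up: n = 569.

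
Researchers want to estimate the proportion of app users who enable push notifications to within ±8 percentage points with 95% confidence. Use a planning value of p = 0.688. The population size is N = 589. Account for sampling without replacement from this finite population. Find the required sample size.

106

For a proportion with margin E = 0.08 at 95% confidence, z = 1.960.
n = p̂(1−p̂)(z/E)² = 0.688 × 0.312 × (1.960/0.08)² = 128.85 — call this n₀.
Finite-population correction with N = 589: n = n₀ / (1 + (n₀−1)/N) = 128.85 / 1.217 = 105.88
Round up: n = 106.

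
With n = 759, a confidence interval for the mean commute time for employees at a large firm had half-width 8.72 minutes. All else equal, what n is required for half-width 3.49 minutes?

Margin of error scales as 1/√n, so n₂ = n₁·(E₁/E₂)².
n₂ = 759 × (8.72/3.49)² = 759 × 6.243 = 4738.44
Round up: n₂ = 4739.

n = 4739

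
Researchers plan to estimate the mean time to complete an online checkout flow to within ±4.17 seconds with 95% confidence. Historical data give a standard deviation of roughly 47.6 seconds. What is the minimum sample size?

501

For a mean, the margin of error is E = z·σ/√n, so n = (zσ/E)².
At 95% confidence, z = 1.960.
n = (1.960 × 47.6 / 4.17)² = 500.56
Round up: n = 501.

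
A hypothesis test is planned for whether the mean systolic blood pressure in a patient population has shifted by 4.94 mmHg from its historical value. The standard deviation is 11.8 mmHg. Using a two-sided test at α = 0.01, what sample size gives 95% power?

For a one-sample z-test, n = ((z_{α/2} + z_β)·σ/δ)².
z_{α/2} = 2.576 (two-sided α = 0.01); z_β = 1.645 (power 95% → β = 0.05).
n = (4.221 × 11.8 / 4.94)² = 101.66
Round up: n = 102.

n = 102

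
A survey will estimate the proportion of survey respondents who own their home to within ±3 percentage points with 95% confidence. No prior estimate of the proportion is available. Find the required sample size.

For a proportion with margin E = 0.03 at 95% confidence, z = 1.960.
With no prior estimate, use p = 0.5, which maximizes p(1−p) at 0.25.
n = 0.25 × (z/E)² = 0.25 × (1.960/0.03)² = 1067.11
Round up: n = 1068.

1068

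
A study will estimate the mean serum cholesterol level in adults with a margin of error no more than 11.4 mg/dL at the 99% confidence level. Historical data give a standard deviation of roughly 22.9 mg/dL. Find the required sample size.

For a mean, the margin of error is E = z·σ/√n, so n = (zσ/E)².
At 99% confidence, z = 2.576.
n = (2.576 × 22.9 / 11.4)² = 26.78
Round up: n = 27.

27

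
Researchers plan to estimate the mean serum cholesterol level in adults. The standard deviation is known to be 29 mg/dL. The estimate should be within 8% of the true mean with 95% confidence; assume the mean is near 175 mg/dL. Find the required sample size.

17

For a mean, the margin of error is E = z·σ/√n, so n = (zσ/E)².
At 95% confidence, z = 1.960.
E = 8% of 175 = 14 mg/dL.
n = (1.960 × 29 / 14)² = 16.48
Round up: n = 17.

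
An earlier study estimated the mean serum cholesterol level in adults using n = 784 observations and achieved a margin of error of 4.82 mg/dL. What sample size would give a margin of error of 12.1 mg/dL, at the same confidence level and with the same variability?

125

Margin of error scales as 1/√n, so n₂ = n₁·(E₁/E₂)².
n₂ = 784 × (4.82/12.1)² = 784 × 0.1587 = 124.42
Round up: n₂ = 125.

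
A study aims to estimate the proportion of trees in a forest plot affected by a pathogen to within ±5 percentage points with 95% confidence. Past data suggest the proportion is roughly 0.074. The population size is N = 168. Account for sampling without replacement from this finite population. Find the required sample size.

65

For a proportion with margin E = 0.05 at 95% confidence, z = 1.960.
n = p̂(1−p̂)(z/E)² = 0.074 × 0.926 × (1.960/0.05)² = 105.30 — call this n₀.
Finite-population correction with N = 168: n = n₀ / (1 + (n₀−1)/N) = 105.30 / 1.621 = 64.96
Round up: n = 65.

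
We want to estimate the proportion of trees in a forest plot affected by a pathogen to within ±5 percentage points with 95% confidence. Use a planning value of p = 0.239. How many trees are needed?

For a proportion with margin E = 0.05 at 95% confidence, z = 1.960.
n = p̂(1−p̂)(z/E)² = 0.239 × 0.761 × (1.960/0.05)² = 279.48
Round up: n = 280.

280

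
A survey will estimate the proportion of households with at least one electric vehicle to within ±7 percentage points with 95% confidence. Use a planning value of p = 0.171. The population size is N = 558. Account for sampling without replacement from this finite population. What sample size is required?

93

For a proportion with margin E = 0.07 at 95% confidence, z = 1.960.
n = p̂(1−p̂)(z/E)² = 0.171 × 0.829 × (1.960/0.07)² = 111.14 — call this n₀.
Finite-population correction with N = 558: n = n₀ / (1 + (n₀−1)/N) = 111.14 / 1.197 = 92.85
Round up: n = 93.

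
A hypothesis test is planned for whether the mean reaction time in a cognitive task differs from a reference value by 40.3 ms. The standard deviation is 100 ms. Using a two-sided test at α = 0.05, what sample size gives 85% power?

n = 56

For a one-sample z-test, n = ((z_{α/2} + z_β)·σ/δ)².
z_{α/2} = 1.960 (two-sided α = 0.05); z_β = 1.036 (power 85% → β = 0.15).
n = (2.996 × 100 / 40.3)² = 55.27
Round up: n = 56.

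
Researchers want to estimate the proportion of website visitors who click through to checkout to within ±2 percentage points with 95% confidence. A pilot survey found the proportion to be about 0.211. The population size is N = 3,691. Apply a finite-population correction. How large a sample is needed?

1116

For a proportion with margin E = 0.02 at 95% confidence, z = 1.960.
n = p̂(1−p̂)(z/E)² = 0.211 × 0.789 × (1.960/0.02)² = 1598.86 — call this n₀.
Finite-population correction with N = 3,691: n = n₀ / (1 + (n₀−1)/N) = 1598.86 / 1.433 = 1115.74
Round up: n = 1116.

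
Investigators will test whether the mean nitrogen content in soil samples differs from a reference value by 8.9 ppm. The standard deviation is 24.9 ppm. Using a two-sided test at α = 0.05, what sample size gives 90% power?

For a one-sample z-test, n = ((z_{α/2} + z_β)·σ/δ)².
z_{α/2} = 1.960 (two-sided α = 0.05); z_β = 1.282 (power 90% → β = 0.1).
n = (3.242 × 24.9 / 8.9)² = 82.27
Round up: n = 83.

n = 83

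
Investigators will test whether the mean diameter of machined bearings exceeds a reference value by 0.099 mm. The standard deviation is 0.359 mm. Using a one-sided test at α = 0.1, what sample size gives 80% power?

For a one-sample z-test, n = ((z_α + z_β)·σ/δ)².
z_α = 1.282 (one-sided α = 0.1); z_β = 0.842 (power 80% → β = 0.2).
n = (2.124 × 0.359 / 0.099)² = 59.32
Round up: n = 60.

60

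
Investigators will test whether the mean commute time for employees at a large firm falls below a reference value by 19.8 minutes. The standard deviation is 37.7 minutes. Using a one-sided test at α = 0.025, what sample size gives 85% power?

n = 33

For a one-sample z-test, n = ((z_α + z_β)·σ/δ)².
z_α = 1.960 (one-sided α = 0.025); z_β = 1.036 (power 85% → β = 0.15).
n = (2.996 × 37.7 / 19.8)² = 32.54
Round up: n = 33.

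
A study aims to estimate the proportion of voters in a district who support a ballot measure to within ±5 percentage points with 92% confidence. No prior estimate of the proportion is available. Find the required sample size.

n = 307

For a proportion with margin E = 0.05 at 92% confidence, z = 1.751.
With no prior estimate, use p = 0.5, which maximizes p(1−p) at 0.25.
n = 0.25 × (z/E)² = 0.25 × (1.751/0.05)² = 306.60
Round up: n = 307.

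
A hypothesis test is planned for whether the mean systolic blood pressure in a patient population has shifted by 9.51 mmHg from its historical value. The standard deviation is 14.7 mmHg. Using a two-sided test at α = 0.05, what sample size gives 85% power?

n = 22

For a one-sample z-test, n = ((z_{α/2} + z_β)·σ/δ)².
z_{α/2} = 1.960 (two-sided α = 0.05); z_β = 1.036 (power 85% → β = 0.15).
n = (2.996 × 14.7 / 9.51)² = 21.45
Round up: n = 22.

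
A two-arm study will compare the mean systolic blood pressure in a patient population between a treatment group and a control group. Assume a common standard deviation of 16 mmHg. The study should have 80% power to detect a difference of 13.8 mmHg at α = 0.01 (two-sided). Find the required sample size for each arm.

For two equal groups, n per group = 2·((z_{α/2} + z_β)·σ/δ)².
z_{α/2} = 2.576; z_β = 0.842 (power 80%).
n = 2 × (3.418 × 16 / 13.8)² = 2 × 15.70 = 31.40
Round up: n = 32 per group.

32 per group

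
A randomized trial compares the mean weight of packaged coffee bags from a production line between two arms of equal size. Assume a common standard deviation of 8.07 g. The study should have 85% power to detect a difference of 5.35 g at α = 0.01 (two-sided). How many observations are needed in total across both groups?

For two equal groups, n per group = 2·((z_{α/2} + z_β)·σ/δ)².
z_{α/2} = 2.576; z_β = 1.036 (power 85%).
n = 2 × (3.612 × 8.07 / 5.35)² = 2 × 29.68 = 59.36
Round up: n = 60 per group.
Total across both groups: 2 × 60 = 120.

120 total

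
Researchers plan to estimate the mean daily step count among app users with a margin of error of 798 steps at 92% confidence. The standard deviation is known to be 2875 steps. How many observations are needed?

40

For a mean, the margin of error is E = z·σ/√n, so n = (zσ/E)².
At 92% confidence, z = 1.751.
n = (1.751 × 2875 / 798)² = 39.80
Round up: n = 40.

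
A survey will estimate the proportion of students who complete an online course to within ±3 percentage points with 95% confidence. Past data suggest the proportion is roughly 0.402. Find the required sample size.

For a proportion with margin E = 0.03 at 95% confidence, z = 1.960.
n = p̂(1−p̂)(z/E)² = 0.402 × 0.598 × (1.960/0.03)² = 1026.12
Round up: n = 1027.

1027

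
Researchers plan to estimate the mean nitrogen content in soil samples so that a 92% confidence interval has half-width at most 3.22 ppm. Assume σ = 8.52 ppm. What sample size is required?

For a mean, the margin of error is E = z·σ/√n, so n = (zσ/E)².
At 92% confidence, z = 1.751.
n = (1.751 × 8.52 / 3.22)² = 21.47
Round up: n = 22.

22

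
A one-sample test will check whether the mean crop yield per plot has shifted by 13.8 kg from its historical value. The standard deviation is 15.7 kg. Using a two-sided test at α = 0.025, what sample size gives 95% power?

For a one-sample z-test, n = ((z_{α/2} + z_β)·σ/δ)².
z_{α/2} = 2.241 (two-sided α = 0.025); z_β = 1.645 (power 95% → β = 0.05).
n = (3.886 × 15.7 / 13.8)² = 19.55
Round up: n = 20.

20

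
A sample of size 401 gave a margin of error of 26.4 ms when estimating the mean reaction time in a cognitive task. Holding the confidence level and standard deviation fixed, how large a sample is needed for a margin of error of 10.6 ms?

Margin of error scales as 1/√n, so n₂ = n₁·(E₁/E₂)².
n₂ = 401 × (26.4/10.6)² = 401 × 6.203 = 2487.40
Round up: n₂ = 2488.

2488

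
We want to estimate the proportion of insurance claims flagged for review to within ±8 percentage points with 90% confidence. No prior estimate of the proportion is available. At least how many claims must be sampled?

For a proportion with margin E = 0.08 at 90% confidence, z = 1.645.
With no prior estimate, use p = 0.5, which maximizes p(1−p) at 0.25.
n = 0.25 × (z/E)² = 0.25 × (1.645/0.08)² = 105.70
Round up: n = 106.

106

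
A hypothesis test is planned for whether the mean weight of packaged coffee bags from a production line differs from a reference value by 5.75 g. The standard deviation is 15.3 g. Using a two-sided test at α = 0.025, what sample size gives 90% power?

For a one-sample z-test, n = ((z_{α/2} + z_β)·σ/δ)².
z_{α/2} = 2.241 (two-sided α = 0.025); z_β = 1.282 (power 90% → β = 0.1).
n = (3.523 × 15.3 / 5.75)² = 87.88
Round up: n = 88.

88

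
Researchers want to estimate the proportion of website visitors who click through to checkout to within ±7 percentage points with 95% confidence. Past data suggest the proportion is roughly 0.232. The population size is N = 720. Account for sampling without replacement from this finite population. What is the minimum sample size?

For a proportion with margin E = 0.07 at 95% confidence, z = 1.960.
n = p̂(1−p̂)(z/E)² = 0.232 × 0.768 × (1.960/0.07)² = 139.69 — call this n₀.
Finite-population correction with N = 720: n = n₀ / (1 + (n₀−1)/N) = 139.69 / 1.193 = 117.09
Round up: n = 118.

n = 118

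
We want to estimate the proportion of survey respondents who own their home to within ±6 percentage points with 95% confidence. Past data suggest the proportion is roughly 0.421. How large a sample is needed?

For a proportion with margin E = 0.06 at 95% confidence, z = 1.960.
n = p̂(1−p̂)(z/E)² = 0.421 × 0.579 × (1.960/0.06)² = 260.12
Round up: n = 261.

261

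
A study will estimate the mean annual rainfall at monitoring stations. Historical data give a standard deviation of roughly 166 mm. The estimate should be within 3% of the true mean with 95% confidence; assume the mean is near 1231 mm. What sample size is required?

For a mean, the margin of error is E = z·σ/√n, so n = (zσ/E)².
At 95% confidence, z = 1.960.
E = 3% of 1231 = 36.93 mm.
n = (1.960 × 166 / 36.93)² = 77.62
Round up: n = 78.

78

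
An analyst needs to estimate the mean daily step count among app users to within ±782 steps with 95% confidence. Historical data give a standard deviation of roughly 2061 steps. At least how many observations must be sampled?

27

For a mean, the margin of error is E = z·σ/√n, so n = (zσ/E)².
At 95% confidence, z = 1.960.
n = (1.960 × 2061 / 782)² = 26.68
Round up: n = 27.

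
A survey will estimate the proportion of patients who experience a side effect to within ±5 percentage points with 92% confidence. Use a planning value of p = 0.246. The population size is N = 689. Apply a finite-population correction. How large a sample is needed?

172

For a proportion with margin E = 0.05 at 92% confidence, z = 1.751.
n = p̂(1−p̂)(z/E)² = 0.246 × 0.754 × (1.751/0.05)² = 227.48 — call this n₀.
Finite-population correction with N = 689: n = n₀ / (1 + (n₀−1)/N) = 227.48 / 1.329 = 171.17
Round up: n = 172.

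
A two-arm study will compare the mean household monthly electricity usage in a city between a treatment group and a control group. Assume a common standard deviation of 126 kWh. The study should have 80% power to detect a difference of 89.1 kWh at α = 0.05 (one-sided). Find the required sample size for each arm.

25 per group

For two equal groups, n per group = 2·((z_α + z_β)·σ/δ)².
z_α = 1.645; z_β = 0.842 (power 80%).
n = 2 × (2.487 × 126 / 89.1)² = 2 × 12.37 = 24.74
Round up: n = 25 per group.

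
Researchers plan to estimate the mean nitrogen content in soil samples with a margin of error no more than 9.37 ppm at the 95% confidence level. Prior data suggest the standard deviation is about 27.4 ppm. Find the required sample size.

For a mean, the margin of error is E = z·σ/√n, so n = (zσ/E)².
At 95% confidence, z = 1.960.
n = (1.960 × 27.4 / 9.37)² = 32.85
Round up: n = 33.

33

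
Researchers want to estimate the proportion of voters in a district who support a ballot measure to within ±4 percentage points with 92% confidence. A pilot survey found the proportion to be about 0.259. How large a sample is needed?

368

For a proportion with margin E = 0.04 at 92% confidence, z = 1.751.
n = p̂(1−p̂)(z/E)² = 0.259 × 0.741 × (1.751/0.04)² = 367.76
Round up: n = 368.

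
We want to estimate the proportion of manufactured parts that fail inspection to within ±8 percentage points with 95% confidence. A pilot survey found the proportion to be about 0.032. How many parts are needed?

For a proportion with margin E = 0.08 at 95% confidence, z = 1.960.
n = p̂(1−p̂)(z/E)² = 0.032 × 0.968 × (1.960/0.08)² = 18.59
Round up: n = 19.

19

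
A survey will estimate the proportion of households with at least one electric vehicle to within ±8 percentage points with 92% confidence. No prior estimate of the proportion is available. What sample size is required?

n = 120

For a proportion with margin E = 0.08 at 92% confidence, z = 1.751.
With no prior estimate, use p = 0.5, which maximizes p(1−p) at 0.25.
n = 0.25 × (z/E)² = 0.25 × (1.751/0.08)² = 119.77
Round up: n = 120.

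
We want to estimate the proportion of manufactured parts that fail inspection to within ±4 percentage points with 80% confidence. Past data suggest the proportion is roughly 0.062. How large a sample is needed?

n = 60

For a proportion with margin E = 0.04 at 80% confidence, z = 1.282.
n = p̂(1−p̂)(z/E)² = 0.062 × 0.938 × (1.282/0.04)² = 59.74
Round up: n = 60.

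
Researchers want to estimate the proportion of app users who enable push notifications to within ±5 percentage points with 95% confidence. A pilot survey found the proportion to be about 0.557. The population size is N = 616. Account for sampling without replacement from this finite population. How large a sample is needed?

For a proportion with margin E = 0.05 at 95% confidence, z = 1.960.
n = p̂(1−p̂)(z/E)² = 0.557 × 0.443 × (1.960/0.05)² = 379.17 — call this n₀.
Finite-population correction with N = 616: n = n₀ / (1 + (n₀−1)/N) = 379.17 / 1.614 = 234.93
Round up: n = 235.

n = 235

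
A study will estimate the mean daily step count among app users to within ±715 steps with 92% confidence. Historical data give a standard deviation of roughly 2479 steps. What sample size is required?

For a mean, the margin of error is E = z·σ/√n, so n = (zσ/E)².
At 92% confidence, z = 1.751.
n = (1.751 × 2479 / 715)² = 36.86
Round up: n = 37.

n = 37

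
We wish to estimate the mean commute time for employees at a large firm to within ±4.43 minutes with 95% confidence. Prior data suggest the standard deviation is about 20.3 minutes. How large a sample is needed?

n = 81

For a mean, the margin of error is E = z·σ/√n, so n = (zσ/E)².
At 95% confidence, z = 1.960.
n = (1.960 × 20.3 / 4.43)² = 80.67
Round up: n = 81.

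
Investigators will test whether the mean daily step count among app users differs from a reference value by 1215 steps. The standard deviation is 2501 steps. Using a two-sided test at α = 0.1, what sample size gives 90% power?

For a one-sample z-test, n = ((z_{α/2} + z_β)·σ/δ)².
z_{α/2} = 1.645 (two-sided α = 0.1); z_β = 1.282 (power 90% → β = 0.1).
n = (2.927 × 2501 / 1215)² = 36.30
Round up: n = 37.

n = 37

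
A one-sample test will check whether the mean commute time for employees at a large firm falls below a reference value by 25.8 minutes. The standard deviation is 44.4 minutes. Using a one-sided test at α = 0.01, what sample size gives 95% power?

47

For a one-sample z-test, n = ((z_α + z_β)·σ/δ)².
z_α = 2.326 (one-sided α = 0.01); z_β = 1.645 (power 95% → β = 0.05).
n = (3.971 × 44.4 / 25.8)² = 46.70
Round up: n = 47.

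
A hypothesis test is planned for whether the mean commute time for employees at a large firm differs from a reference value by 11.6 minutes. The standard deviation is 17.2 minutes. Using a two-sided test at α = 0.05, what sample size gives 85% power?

For a one-sample z-test, n = ((z_{α/2} + z_β)·σ/δ)².
z_{α/2} = 1.960 (two-sided α = 0.05); z_β = 1.036 (power 85% → β = 0.15).
n = (2.996 × 17.2 / 11.6)² = 19.73
Round up: n = 20.

20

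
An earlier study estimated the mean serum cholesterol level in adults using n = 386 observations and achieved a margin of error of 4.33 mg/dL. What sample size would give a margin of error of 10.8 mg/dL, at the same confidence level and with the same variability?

Margin of error scales as 1/√n, so n₂ = n₁·(E₁/E₂)².
n₂ = 386 × (4.33/10.8)² = 386 × 0.1607 = 62.03
Round up: n₂ = 63.

n = 63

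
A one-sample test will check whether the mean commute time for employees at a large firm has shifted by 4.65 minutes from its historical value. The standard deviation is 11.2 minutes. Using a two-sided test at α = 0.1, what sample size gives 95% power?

n = 63

For a one-sample z-test, n = ((z_{α/2} + z_β)·σ/δ)².
z_{α/2} = 1.645 (two-sided α = 0.1); z_β = 1.645 (power 95% → β = 0.05).
n = (3.290 × 11.2 / 4.65)² = 62.79
Round up: n = 63.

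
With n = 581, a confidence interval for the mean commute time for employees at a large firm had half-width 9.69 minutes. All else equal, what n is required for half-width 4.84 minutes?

Margin of error scales as 1/√n, so n₂ = n₁·(E₁/E₂)².
n₂ = 581 × (9.69/4.84)² = 581 × 4.008 = 2328.65
Round up: n₂ = 2329.

n = 2329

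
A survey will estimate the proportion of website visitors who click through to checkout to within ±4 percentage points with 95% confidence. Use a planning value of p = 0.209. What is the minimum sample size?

n = 397

For a proportion with margin E = 0.04 at 95% confidence, z = 1.960.
n = p̂(1−p̂)(z/E)² = 0.209 × 0.791 × (1.960/0.04)² = 396.93
Round up: n = 397.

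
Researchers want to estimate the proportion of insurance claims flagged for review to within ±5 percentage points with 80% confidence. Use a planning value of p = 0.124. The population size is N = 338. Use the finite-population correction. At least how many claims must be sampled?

n = 60

For a proportion with margin E = 0.05 at 80% confidence, z = 1.282.
n = p̂(1−p̂)(z/E)² = 0.124 × 0.876 × (1.282/0.05)² = 71.41 — call this n₀.
Finite-population correction with N = 338: n = n₀ / (1 + (n₀−1)/N) = 71.41 / 1.208 = 59.11
Round up: n = 60.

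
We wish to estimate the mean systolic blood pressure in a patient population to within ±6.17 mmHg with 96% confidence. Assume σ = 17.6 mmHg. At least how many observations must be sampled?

For a mean, the margin of error is E = z·σ/√n, so n = (zσ/E)².
At 96% confidence, z = 2.054.
n = (2.054 × 17.6 / 6.17)² = 34.33
Round up: n = 35.

35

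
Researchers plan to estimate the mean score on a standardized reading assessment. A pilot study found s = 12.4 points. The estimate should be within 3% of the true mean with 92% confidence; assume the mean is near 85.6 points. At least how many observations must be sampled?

For a mean, the margin of error is E = z·σ/√n, so n = (zσ/E)².
At 92% confidence, z = 1.751.
E = 3% of 85.6 = 2.568 points.
n = (1.751 × 12.4 / 2.568)² = 71.49
Round up: n = 72.

72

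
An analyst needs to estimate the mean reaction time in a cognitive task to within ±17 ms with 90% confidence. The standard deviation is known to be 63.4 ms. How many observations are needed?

38

For a mean, the margin of error is E = z·σ/√n, so n = (zσ/E)².
At 90% confidence, z = 1.645.
n = (1.645 × 63.4 / 17)² = 37.64
Round up: n = 38.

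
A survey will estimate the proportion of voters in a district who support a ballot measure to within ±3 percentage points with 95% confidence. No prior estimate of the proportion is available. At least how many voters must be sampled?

For a proportion with margin E = 0.03 at 95% confidence, z = 1.960.
With no prior estimate, use p = 0.5, which maximizes p(1−p) at 0.25.
n = 0.25 × (z/E)² = 0.25 × (1.960/0.03)² = 1067.11
Round up: n = 1068.

n = 1068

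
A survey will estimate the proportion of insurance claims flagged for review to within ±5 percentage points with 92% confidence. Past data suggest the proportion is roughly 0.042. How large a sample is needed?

50

For a proportion with margin E = 0.05 at 92% confidence, z = 1.751.
n = p̂(1−p̂)(z/E)² = 0.042 × 0.958 × (1.751/0.05)² = 49.35
Round up: n = 50.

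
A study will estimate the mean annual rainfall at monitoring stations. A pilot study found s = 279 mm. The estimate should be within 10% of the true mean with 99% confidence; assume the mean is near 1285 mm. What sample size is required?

For a mean, the margin of error is E = z·σ/√n, so n = (zσ/E)².
At 99% confidence, z = 2.576.
E = 10% of 1285 = 128.5 mm.
n = (2.576 × 279 / 128.5)² = 31.28
Round up: n = 32.

n = 32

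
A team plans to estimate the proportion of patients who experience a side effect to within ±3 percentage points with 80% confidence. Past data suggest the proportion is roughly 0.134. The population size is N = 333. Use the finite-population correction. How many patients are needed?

n = 130

For a proportion with margin E = 0.03 at 80% confidence, z = 1.282.
n = p̂(1−p̂)(z/E)² = 0.134 × 0.866 × (1.282/0.03)² = 211.91 — call this n₀.
Finite-population correction with N = 333: n = n₀ / (1 + (n₀−1)/N) = 211.91 / 1.633 = 129.77
Round up: n = 130.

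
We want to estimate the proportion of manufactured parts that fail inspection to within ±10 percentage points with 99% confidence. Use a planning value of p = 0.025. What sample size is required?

17

For a proportion with margin E = 0.1 at 99% confidence, z = 2.576.
n = p̂(1−p̂)(z/E)² = 0.025 × 0.975 × (2.576/0.1)² = 16.17
Round up: n = 17.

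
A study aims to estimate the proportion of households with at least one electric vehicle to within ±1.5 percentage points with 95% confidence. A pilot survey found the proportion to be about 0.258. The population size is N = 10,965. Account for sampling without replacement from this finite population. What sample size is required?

For a proportion with margin E = 0.015 at 95% confidence, z = 1.960.
n = p̂(1−p̂)(z/E)² = 0.258 × 0.742 × (1.960/0.015)² = 3268.54 — call this n₀.
Finite-population correction with N = 10,965: n = n₀ / (1 + (n₀−1)/N) = 3268.54 / 1.298 = 2518.14
Round up: n = 2519.

2519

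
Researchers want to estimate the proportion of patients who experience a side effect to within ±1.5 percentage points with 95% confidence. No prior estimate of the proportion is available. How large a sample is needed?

For a proportion with margin E = 0.015 at 95% confidence, z = 1.960.
With no prior estimate, use p = 0.5, which maximizes p(1−p) at 0.25.
n = 0.25 × (z/E)² = 0.25 × (1.960/0.015)² = 4268.44
Round up: n = 4269.

n = 4269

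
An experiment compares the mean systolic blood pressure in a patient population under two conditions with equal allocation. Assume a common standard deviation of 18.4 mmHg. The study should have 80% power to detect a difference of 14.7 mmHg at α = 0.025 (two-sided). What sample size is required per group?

30 per group

For two equal groups, n per group = 2·((z_{α/2} + z_β)·σ/δ)².
z_{α/2} = 2.241; z_β = 0.842 (power 80%).
n = 2 × (3.083 × 18.4 / 14.7)² = 2 × 14.89 = 29.78
Round up: n = 30 per group.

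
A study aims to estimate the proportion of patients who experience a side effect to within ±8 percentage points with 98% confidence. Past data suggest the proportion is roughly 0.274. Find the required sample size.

For a proportion with margin E = 0.08 at 98% confidence, z = 2.326.
n = p̂(1−p̂)(z/E)² = 0.274 × 0.726 × (2.326/0.08)² = 168.16
Round up: n = 169.

169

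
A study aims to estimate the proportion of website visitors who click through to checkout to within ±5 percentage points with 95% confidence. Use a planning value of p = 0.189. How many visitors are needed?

236

For a proportion with margin E = 0.05 at 95% confidence, z = 1.960.
n = p̂(1−p̂)(z/E)² = 0.189 × 0.811 × (1.960/0.05)² = 235.53
Round up: n = 236.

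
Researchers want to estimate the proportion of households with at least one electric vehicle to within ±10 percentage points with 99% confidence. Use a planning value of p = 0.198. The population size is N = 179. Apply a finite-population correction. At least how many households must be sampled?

67

For a proportion with margin E = 0.1 at 99% confidence, z = 2.576.
n = p̂(1−p̂)(z/E)² = 0.198 × 0.802 × (2.576/0.1)² = 105.37 — call this n₀.
Finite-population correction with N = 179: n = n₀ / (1 + (n₀−1)/N) = 105.37 / 1.583 = 66.56
Round up: n = 67.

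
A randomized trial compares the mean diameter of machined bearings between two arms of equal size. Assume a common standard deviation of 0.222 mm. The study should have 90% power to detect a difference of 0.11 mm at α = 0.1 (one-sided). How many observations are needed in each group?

For two equal groups, n per group = 2·((z_α + z_β)·σ/δ)².
z_α = 1.282; z_β = 1.282 (power 90%).
n = 2 × (2.564 × 0.222 / 0.11)² = 2 × 26.78 = 53.56
Round up: n = 54 per group.

54 per group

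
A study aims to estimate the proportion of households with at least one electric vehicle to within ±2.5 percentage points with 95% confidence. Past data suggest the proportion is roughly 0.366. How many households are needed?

n = 1427

For a proportion with margin E = 0.025 at 95% confidence, z = 1.960.
n = p̂(1−p̂)(z/E)² = 0.366 × 0.634 × (1.960/0.025)² = 1426.27
Round up: n = 1427.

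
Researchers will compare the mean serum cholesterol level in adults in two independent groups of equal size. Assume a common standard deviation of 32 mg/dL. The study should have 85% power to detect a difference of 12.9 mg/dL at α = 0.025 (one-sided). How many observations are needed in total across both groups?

222 total

For two equal groups, n per group = 2·((z_α + z_β)·σ/δ)².
z_α = 1.960; z_β = 1.036 (power 85%).
n = 2 × (2.996 × 32 / 12.9)² = 2 × 55.23 = 110.46
Round up: n = 111 per group.
Total across both groups: 2 × 111 = 222.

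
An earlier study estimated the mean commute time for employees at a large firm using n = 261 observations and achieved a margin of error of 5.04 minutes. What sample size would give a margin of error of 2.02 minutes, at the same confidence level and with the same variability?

n = 1625

Margin of error scales as 1/√n, so n₂ = n₁·(E₁/E₂)².
n₂ = 261 × (5.04/2.02)² = 261 × 6.225 = 1624.72
Round up: n₂ = 1625.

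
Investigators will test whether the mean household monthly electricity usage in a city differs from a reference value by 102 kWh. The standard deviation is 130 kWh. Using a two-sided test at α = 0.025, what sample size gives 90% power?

21

For a one-sample z-test, n = ((z_{α/2} + z_β)·σ/δ)².
z_{α/2} = 2.241 (two-sided α = 0.025); z_β = 1.282 (power 90% → β = 0.1).
n = (3.523 × 130 / 102)² = 20.16
Round up: n = 21.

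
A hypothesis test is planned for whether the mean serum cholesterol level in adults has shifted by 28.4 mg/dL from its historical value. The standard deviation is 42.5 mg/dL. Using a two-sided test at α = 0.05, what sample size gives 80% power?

18

For a one-sample z-test, n = ((z_{α/2} + z_β)·σ/δ)².
z_{α/2} = 1.960 (two-sided α = 0.05); z_β = 0.842 (power 80% → β = 0.2).
n = (2.802 × 42.5 / 28.4)² = 17.58
Round up: n = 18.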